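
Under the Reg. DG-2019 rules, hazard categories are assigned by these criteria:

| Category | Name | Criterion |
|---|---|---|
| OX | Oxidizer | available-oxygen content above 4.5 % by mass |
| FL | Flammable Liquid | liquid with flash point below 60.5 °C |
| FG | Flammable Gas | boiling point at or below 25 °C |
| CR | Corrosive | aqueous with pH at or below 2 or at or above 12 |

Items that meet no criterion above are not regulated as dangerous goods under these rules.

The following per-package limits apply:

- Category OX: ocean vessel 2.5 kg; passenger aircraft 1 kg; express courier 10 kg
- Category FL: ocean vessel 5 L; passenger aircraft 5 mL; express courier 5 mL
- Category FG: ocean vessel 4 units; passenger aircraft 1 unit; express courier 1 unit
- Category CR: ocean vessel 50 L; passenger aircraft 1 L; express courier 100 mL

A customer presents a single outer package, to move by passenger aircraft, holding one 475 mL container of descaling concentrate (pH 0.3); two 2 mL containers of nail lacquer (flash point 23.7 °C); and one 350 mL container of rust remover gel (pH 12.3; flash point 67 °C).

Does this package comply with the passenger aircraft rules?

With pH 0.3 (≤ 2), the descaling concentrate falls in Category CR.
Nail lacquer: flash point 23.7 °C < 60.5 °C → Category FL (Flammable Liquid).
pH 12.3 meets the Category CR criterion (Corrosive), so the rust remover gel is Category CR.
Total Category CR: 475 mL + 350 mL = 825 mL.
825 mL is within the passenger aircraft limit of 1 L for Category CR.
Category FL quantity: two 2 mL containers = 4 mL.
4 mL is within the passenger aircraft limit of 5 mL for Category FL.
Every hazard category is within its passenger aircraft limit and no segregation rule is violated.

Yes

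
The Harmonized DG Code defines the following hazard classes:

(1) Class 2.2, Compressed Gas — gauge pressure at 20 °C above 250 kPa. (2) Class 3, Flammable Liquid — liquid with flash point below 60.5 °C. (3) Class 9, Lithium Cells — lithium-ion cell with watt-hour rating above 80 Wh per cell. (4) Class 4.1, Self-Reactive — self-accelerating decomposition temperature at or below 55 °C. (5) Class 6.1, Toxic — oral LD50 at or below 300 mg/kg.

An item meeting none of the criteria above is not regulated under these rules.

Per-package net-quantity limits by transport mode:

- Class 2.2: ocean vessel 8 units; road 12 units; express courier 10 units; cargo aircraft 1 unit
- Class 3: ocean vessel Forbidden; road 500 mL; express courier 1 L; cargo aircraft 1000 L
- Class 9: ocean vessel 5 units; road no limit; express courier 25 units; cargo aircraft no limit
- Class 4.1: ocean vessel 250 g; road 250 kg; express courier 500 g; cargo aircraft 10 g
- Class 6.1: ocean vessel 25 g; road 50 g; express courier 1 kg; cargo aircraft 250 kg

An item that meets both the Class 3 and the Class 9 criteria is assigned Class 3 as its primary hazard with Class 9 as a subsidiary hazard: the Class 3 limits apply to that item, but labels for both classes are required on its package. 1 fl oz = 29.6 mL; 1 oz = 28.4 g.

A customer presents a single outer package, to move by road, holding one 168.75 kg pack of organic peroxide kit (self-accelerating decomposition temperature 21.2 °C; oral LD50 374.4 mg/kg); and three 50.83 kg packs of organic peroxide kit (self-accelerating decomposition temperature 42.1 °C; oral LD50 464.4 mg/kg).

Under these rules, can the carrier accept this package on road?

No

Organic peroxide kit: self-accelerating decomposition temperature 21.2 °C ≤ 55 °C → Class 4.1 (Self-Reactive).
The organic peroxide kit has self-accelerating decomposition temperature 42.1 °C, which is ≤ 55 °C, so it is Class 4.1 (Self-Reactive).
Class 4.1 net quantity: 168.75 kg + (three 50.83 kg packs = 152.49 kg) = 321.24 kg.
That exceeds the Class 4.1 road limit of 250 kg.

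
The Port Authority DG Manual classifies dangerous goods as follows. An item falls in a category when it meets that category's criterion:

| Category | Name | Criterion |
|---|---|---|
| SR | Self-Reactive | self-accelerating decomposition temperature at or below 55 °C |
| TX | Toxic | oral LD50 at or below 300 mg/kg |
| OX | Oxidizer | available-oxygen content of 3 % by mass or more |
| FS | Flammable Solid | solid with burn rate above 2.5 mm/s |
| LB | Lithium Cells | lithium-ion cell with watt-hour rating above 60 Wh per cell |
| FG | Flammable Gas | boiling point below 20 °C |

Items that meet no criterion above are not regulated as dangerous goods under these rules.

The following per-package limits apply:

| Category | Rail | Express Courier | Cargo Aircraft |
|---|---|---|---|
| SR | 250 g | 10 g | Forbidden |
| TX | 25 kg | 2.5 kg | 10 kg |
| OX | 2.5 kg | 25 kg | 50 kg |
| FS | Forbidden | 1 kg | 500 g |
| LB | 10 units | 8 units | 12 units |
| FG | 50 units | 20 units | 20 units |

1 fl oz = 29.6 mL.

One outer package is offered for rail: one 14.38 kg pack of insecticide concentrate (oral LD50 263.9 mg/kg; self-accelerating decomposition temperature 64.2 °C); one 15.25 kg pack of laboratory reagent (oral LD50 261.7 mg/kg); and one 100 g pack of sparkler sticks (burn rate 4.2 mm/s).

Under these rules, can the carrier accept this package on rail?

Insecticide concentrate: oral LD50 263.9 mg/kg ≤ 300 mg/kg → Category TX (Toxic).
The laboratory reagent has oral LD50 261.7 mg/kg, which is ≤ 300 mg/kg, so it is Category TX (Toxic).
Burn rate 4.2 mm/s meets the Category FS criterion (Flammable Solid), so the sparkler sticks are Category FS.
Total Category TX: 14.38 kg + 15.25 kg = 29.63 kg.
29.63 kg exceeds the rail limit of 25 kg for Category TX.
Category FS quantity: 100 g.
By rail, Category FS is Forbidden regardless of quantity.

No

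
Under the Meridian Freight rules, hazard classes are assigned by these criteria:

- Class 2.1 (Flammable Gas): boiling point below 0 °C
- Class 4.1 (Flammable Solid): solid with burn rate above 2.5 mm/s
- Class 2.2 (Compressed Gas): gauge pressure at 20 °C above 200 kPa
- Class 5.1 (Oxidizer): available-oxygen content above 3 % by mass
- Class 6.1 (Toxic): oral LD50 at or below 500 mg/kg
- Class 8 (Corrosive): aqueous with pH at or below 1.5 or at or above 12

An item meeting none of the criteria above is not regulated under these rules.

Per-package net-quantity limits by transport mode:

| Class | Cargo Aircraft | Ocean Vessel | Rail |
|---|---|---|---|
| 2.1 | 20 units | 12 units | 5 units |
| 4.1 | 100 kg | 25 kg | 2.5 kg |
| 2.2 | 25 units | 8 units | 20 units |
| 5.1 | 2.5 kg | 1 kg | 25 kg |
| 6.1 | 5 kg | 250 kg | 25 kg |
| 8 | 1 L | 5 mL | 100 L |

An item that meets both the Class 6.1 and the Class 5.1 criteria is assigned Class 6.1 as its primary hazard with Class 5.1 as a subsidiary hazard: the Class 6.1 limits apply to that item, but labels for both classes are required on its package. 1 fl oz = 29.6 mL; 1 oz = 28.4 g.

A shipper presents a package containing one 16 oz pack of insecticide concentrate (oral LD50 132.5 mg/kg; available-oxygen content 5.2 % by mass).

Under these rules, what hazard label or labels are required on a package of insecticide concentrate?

Oral LD50 132.5 mg/kg meets the Class 6.1 criterion (Toxic), so the insecticide concentrate is Class 6.1.
Insecticide concentrate: available-oxygen content 5.2 % by mass > 3 % by mass → Class 5.1 (Oxidizer).
By the precedence rule Class 6.1 is primary and Class 5.1 is subsidiary, and that rule requires both labels on the package.

Class 5.1 and 6.1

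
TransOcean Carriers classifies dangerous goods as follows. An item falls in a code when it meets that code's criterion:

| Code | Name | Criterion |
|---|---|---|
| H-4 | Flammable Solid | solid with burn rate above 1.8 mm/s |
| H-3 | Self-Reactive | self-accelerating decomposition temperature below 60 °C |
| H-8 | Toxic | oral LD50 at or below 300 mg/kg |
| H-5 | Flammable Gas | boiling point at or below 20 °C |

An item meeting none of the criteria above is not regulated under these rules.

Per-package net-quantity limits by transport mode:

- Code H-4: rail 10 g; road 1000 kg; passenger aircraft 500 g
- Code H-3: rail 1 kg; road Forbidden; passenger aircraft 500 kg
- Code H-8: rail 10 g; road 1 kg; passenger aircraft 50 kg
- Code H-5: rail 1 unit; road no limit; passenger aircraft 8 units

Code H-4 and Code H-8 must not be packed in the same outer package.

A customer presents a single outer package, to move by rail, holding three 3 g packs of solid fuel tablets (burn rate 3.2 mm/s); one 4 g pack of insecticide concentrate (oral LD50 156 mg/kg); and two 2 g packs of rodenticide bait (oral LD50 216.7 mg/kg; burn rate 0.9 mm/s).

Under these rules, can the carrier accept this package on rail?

Solid fuel tablets: burn rate 3.2 mm/s > 1.8 mm/s → Code H-4 (Flammable Solid).
Insecticide concentrate: oral LD50 156 mg/kg ≤ 300 mg/kg → Code H-8 (Toxic).
Oral LD50 216.7 mg/kg meets the Code H-8 criterion (Toxic), so the rodenticide bait is Code H-8.
Code H-4 quantity: three 3 g packs = 9 g.
9 g is within the rail limit of 10 g for Code H-4.
Total Code H-8: 4 g + (two 2 g packs = 4 g) = 8 g.
8 g ≤ 10 g (rail limit, Code H-8) — within limit.
Code H-4 and Code H-8 may not share an outer package.

No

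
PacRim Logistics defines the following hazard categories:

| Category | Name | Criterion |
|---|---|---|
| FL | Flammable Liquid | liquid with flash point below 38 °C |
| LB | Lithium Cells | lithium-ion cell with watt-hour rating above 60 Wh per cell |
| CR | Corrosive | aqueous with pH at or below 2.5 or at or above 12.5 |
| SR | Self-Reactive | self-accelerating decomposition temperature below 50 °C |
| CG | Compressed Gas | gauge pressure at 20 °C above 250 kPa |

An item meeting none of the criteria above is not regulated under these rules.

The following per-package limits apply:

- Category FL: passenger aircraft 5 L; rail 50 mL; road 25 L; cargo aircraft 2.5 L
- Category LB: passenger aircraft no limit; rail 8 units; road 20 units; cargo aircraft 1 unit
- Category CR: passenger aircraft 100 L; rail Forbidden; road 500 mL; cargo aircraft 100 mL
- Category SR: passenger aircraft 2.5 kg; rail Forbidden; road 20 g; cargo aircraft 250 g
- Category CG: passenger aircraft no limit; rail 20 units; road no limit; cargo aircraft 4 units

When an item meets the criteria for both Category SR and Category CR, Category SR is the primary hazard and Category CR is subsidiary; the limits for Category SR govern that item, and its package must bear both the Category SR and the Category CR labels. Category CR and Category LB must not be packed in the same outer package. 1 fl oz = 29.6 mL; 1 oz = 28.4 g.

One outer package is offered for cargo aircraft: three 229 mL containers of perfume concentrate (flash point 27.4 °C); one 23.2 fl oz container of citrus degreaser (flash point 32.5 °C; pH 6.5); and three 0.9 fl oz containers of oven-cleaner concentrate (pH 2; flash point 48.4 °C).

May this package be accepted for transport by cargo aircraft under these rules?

Yes

With flash point 27.4 °C (< 38 °C), the perfume concentrate falls in Category FL.
The citrus degreaser has flash point 32.5 °C, which is < 38 °C, so it is Category FL (Flammable Liquid).
pH 2 meets the Category CR criterion (Corrosive), so the oven-cleaner concentrate is Category CR.
Category FL net quantity: (three 229 mL containers = 687 mL) + (one 23.2 fl oz container = 686.72 mL) = 1373.72 mL.
1373.72 mL ≤ 2.5 L (cargo aircraft limit, Category FL) — within limit.
Category CR quantity: three 0.9 fl oz containers = 79.92 mL.
That is within the Category CR cargo aircraft limit of 100 mL.
The segregation rule (Category CR with Category LB) does not apply to Category FL with Category CR.
Every hazard category is within its cargo aircraft limit and no segregation rule is violated.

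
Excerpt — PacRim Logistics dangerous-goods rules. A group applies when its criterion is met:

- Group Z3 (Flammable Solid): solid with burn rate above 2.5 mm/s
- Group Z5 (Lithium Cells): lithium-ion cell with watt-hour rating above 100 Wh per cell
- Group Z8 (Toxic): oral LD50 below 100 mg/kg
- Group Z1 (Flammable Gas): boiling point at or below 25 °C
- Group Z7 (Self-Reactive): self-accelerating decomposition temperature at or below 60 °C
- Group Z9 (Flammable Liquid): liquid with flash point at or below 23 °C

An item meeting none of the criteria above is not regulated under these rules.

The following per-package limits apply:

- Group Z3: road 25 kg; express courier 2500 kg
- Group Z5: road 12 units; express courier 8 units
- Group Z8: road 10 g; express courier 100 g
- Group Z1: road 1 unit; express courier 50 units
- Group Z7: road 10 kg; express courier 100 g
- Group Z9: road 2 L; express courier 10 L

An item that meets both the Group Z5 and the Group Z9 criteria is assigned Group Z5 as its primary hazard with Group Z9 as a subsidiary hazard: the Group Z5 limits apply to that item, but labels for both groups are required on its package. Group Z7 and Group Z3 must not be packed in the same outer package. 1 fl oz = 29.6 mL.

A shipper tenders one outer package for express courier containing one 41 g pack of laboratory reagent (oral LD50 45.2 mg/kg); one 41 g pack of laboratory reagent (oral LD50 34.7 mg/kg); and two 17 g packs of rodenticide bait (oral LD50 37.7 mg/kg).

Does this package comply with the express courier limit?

No

The laboratory reagent has oral LD50 45.2 mg/kg, which is < 100 mg/kg, so it is Group Z8 (Toxic).
Oral LD50 34.7 mg/kg meets the Group Z8 criterion (Toxic), so the laboratory reagent is Group Z8.
With oral LD50 37.7 mg/kg (< 100 mg/kg), the rodenticide bait falls in Group Z8.
Group Z8 net quantity: 41 g + 41 g + (two 17 g packs = 34 g) = 116 g.
116 g exceeds the express courier limit of 100 g for Group Z8.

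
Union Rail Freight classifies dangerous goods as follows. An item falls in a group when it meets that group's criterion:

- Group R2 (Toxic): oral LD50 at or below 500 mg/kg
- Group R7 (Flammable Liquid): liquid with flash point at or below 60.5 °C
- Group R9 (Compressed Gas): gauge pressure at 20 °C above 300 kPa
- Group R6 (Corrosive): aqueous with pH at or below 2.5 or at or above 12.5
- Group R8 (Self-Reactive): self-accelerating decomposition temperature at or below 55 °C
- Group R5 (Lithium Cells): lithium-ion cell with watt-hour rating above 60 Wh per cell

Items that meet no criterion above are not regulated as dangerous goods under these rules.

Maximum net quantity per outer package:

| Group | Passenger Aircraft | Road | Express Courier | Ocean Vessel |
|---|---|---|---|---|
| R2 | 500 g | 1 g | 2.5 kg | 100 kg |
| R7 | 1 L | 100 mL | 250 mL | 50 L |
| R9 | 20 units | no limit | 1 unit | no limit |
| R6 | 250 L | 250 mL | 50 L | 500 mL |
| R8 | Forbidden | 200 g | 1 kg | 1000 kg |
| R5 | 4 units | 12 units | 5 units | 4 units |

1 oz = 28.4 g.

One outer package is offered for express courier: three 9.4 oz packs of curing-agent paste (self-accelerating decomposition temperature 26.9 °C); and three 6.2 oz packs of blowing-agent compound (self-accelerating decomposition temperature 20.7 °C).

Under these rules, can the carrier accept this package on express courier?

With self-accelerating decomposition temperature 26.9 °C (≤ 55 °C), the curing-agent paste falls in Group R8.
Self-accelerating decomposition temperature 20.7 °C meets the Group R8 criterion (Self-Reactive), so the blowing-agent compound is Group R8.
Group R8 net quantity: (three 9.4 oz packs = 800.88 g) + (three 6.2 oz packs = 528.24 g) = 1329.12 g.
1329.12 g > 1 kg (express courier limit, Group R8) — over the limit.

No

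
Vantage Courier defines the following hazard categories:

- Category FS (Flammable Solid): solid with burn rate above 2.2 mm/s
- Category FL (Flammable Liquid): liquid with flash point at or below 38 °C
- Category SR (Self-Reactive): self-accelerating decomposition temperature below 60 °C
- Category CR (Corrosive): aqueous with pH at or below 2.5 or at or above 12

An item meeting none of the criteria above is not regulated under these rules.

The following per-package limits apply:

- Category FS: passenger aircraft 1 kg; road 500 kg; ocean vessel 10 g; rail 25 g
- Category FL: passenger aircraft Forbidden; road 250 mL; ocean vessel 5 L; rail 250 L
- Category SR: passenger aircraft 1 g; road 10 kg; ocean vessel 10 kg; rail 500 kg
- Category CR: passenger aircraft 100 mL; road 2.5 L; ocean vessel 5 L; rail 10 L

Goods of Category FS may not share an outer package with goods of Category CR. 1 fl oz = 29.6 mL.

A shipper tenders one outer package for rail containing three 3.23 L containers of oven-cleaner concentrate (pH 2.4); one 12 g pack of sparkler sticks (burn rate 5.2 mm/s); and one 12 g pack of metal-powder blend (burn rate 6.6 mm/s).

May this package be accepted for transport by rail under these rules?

No

With pH 2.4 (≤ 2.5), the oven-cleaner concentrate falls in Category CR.
Sparkler sticks: burn rate 5.2 mm/s > 2.2 mm/s → Category FS (Flammable Solid).
Metal-powder blend: burn rate 6.6 mm/s > 2.2 mm/s → Category FS (Flammable Solid).
Total Category FS: 12 g + 12 g = 24 g.
24 g ≤ 25 g (rail limit, Category FS) — within limit.
Category CR quantity: three 3.23 L containers = 9.69 L.
9.69 L is within the rail limit of 10 L for Category CR.
Category FS and Category CR may not share an outer package.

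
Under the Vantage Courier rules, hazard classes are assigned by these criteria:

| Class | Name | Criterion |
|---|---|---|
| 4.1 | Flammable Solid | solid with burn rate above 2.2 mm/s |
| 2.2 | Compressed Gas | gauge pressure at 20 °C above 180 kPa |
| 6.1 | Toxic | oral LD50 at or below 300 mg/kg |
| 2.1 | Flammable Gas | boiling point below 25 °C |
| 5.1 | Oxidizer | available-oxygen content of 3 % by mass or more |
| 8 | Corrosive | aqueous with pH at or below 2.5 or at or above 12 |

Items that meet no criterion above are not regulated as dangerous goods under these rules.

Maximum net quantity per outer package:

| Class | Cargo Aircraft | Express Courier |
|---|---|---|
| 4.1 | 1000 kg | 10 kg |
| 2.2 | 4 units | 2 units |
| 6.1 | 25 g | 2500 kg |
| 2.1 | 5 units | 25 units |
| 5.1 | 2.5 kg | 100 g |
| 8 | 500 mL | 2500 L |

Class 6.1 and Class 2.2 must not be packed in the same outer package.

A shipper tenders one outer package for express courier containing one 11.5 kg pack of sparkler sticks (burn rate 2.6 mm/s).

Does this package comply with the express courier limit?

No

The sparkler sticks have burn rate 2.6 mm/s, which is > 2.2 mm/s, so they are Class 4.1 (Flammable Solid).
Class 4.1 quantity: 11.5 kg.
That exceeds the Class 4.1 express courier limit of 10 kg.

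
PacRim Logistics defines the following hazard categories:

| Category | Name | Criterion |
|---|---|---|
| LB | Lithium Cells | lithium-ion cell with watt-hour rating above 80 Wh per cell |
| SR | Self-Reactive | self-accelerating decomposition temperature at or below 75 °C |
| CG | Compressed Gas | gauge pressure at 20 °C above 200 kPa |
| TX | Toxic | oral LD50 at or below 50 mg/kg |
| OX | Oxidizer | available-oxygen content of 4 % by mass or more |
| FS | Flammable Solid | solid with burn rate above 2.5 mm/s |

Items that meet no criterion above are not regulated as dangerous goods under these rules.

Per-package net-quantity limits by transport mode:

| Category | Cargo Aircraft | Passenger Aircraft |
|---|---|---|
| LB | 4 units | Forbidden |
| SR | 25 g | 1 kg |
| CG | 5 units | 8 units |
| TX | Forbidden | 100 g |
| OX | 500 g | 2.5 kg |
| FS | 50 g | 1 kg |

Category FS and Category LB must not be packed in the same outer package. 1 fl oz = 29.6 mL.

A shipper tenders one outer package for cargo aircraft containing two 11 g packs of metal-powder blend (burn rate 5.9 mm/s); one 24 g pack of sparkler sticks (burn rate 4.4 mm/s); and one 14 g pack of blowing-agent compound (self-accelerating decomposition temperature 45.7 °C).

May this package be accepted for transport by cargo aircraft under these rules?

Yes

Metal-powder blend: burn rate 5.9 mm/s > 2.5 mm/s → Category FS (Flammable Solid).
Burn rate 4.4 mm/s meets the Category FS criterion (Flammable Solid), so the sparkler sticks are Category FS.
Self-accelerating decomposition temperature 45.7 °C meets the Category SR criterion (Self-Reactive), so the blowing-agent compound is Category SR.
Category FS net quantity: (two 11 g packs = 22 g) + 24 g = 46 g.
46 g ≤ 50 g (cargo aircraft limit, Category FS) — within limit.
Category SR quantity: 14 g.
14 g is within the cargo aircraft limit of 25 g for Category SR.
The segregation rule (Category FS with Category LB) does not apply to Category FS with Category SR.
Every hazard category is within its cargo aircraft limit and no segregation rule is violated.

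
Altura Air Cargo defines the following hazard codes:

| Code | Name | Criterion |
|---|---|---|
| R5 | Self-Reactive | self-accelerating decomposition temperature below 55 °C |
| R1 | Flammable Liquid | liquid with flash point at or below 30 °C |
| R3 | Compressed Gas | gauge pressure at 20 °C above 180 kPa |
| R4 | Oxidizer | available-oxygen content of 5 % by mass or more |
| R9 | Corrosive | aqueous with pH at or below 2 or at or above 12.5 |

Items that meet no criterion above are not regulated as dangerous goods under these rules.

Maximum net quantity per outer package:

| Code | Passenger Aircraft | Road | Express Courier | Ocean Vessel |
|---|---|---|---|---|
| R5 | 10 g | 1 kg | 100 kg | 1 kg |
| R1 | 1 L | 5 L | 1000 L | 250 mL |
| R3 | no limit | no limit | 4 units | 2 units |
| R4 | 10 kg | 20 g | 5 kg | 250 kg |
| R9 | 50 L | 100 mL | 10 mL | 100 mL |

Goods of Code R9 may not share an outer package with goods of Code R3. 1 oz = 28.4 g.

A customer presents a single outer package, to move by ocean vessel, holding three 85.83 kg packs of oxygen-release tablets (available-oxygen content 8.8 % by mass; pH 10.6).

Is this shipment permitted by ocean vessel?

Oxygen-release tablets: available-oxygen content 8.8 % by mass ≥ 5 % by mass → Code R4 (Oxidizer).
Code R4 quantity: three 85.83 kg packs = 257.49 kg.
257.49 kg > 250 kg (ocean vessel limit, Code R4) — over the limit.

No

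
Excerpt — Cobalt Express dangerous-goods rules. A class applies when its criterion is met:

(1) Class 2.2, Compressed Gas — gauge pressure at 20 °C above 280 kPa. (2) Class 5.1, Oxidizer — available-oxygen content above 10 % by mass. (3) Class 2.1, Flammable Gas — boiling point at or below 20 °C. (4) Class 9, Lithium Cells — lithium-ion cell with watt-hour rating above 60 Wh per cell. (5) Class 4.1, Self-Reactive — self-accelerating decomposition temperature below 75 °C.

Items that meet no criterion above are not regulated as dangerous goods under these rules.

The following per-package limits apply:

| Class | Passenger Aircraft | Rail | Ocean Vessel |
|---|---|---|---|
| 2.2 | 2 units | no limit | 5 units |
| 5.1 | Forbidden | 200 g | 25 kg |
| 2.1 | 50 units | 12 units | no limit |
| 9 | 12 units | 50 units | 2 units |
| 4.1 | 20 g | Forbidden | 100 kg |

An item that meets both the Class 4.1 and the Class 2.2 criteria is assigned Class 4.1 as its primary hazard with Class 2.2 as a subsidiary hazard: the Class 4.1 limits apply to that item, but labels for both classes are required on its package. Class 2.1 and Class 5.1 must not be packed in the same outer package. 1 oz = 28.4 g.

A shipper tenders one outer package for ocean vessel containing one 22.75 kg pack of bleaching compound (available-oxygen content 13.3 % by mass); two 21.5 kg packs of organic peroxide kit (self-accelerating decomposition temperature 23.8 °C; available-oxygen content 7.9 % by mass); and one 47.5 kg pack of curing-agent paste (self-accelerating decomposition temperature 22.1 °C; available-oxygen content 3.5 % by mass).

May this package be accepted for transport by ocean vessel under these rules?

The bleaching compound has available-oxygen content 13.3 % by mass, which is > 10 % by mass, so it is Class 5.1 (Oxidizer).
With self-accelerating decomposition temperature 23.8 °C (< 75 °C), the organic peroxide kit falls in Class 4.1.
Curing-agent paste: self-accelerating decomposition temperature 22.1 °C < 75 °C → Class 4.1 (Self-Reactive).
Class 4.1 net quantity: (two 21.5 kg packs = 43 kg) + 47.5 kg = 90.5 kg.
90.5 kg is within the ocean vessel limit of 100 kg for Class 4.1.
Class 5.1 quantity: 22.75 kg.
That is within the Class 5.1 ocean vessel limit of 25 kg.
The segregation rule (Class 2.1 with Class 5.1) does not apply to Class 4.1 with Class 5.1.
Every hazard class is within its ocean vessel limit and no segregation rule is violated.

Yes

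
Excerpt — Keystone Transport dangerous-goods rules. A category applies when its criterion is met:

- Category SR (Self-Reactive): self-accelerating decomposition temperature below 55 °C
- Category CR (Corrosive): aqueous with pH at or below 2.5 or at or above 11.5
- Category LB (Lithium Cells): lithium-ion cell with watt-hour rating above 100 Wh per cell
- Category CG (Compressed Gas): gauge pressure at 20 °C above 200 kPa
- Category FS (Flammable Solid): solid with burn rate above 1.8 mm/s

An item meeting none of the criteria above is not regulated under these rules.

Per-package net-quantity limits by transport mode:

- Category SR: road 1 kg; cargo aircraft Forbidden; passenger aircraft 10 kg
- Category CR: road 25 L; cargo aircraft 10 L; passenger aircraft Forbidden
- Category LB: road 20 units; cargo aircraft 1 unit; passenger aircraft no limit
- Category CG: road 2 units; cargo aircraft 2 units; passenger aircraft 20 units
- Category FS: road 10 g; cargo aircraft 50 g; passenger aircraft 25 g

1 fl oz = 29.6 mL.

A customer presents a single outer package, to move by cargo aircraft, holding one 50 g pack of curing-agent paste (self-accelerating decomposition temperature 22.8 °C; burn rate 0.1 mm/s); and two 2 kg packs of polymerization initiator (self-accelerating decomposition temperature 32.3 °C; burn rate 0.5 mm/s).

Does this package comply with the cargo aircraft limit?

The curing-agent paste has self-accelerating decomposition temperature 22.8 °C, which is < 55 °C, so it is Category SR (Self-Reactive).
Polymerization initiator: self-accelerating decomposition temperature 32.3 °C < 55 °C → Category SR (Self-Reactive).
Category SR net quantity: 50 g + (two 2 kg packs = 4 kg) = 4.05 kg.
By cargo aircraft, Category SR is Forbidden regardless of quantity.

No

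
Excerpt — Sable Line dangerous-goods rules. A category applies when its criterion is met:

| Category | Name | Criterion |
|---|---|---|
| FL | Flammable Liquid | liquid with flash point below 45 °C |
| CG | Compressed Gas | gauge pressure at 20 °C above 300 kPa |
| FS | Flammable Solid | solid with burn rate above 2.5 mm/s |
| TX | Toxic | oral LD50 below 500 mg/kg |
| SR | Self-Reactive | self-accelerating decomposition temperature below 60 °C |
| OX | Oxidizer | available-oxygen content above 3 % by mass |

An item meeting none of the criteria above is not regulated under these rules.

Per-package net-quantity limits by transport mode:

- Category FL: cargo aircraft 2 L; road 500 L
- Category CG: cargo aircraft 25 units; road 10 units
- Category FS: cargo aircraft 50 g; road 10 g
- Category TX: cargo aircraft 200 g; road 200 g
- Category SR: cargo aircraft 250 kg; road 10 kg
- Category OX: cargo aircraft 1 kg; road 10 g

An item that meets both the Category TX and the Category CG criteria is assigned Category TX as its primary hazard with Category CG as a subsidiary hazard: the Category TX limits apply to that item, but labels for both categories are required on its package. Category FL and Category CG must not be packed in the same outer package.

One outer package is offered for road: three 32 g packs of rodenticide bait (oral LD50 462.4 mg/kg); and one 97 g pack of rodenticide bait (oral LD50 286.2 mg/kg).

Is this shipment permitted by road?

Yes

With oral LD50 462.4 mg/kg (< 500 mg/kg), the rodenticide bait falls in Category TX.
With oral LD50 286.2 mg/kg (< 500 mg/kg), the rodenticide bait falls in Category TX.
Total Category TX: (three 32 g packs = 96 g) + 97 g = 193 g.
That is within the Category TX road limit of 200 g.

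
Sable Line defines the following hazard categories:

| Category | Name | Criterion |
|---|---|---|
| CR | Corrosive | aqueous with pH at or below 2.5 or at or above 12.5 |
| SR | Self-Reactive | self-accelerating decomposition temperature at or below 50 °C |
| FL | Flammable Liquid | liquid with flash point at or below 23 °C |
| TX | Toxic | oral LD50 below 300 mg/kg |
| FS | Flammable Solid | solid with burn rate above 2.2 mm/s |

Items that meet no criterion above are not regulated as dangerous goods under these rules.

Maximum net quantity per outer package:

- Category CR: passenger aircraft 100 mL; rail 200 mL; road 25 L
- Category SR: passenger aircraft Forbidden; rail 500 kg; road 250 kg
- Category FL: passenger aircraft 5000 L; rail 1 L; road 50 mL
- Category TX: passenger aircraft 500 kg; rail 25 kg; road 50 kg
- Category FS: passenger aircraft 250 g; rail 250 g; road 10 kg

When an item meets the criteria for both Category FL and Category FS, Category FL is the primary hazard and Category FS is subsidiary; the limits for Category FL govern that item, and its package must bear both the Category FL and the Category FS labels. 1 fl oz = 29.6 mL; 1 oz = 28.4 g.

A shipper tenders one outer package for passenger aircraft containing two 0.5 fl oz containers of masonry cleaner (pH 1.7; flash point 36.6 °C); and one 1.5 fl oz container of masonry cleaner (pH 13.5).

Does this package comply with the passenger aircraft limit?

Yes

The masonry cleaner has pH 1.7, which is ≤ 2.5, so it is Category CR (Corrosive).
The masonry cleaner has pH 13.5, which is ≥ 12.5, so it is Category CR (Corrosive).
Category CR net quantity: (two 0.5 fl oz containers = 29.6 mL) + (one 1.5 fl oz container = 44.4 mL) = 74 mL.
That is within the Category CR passenger aircraft limit of 100 mL.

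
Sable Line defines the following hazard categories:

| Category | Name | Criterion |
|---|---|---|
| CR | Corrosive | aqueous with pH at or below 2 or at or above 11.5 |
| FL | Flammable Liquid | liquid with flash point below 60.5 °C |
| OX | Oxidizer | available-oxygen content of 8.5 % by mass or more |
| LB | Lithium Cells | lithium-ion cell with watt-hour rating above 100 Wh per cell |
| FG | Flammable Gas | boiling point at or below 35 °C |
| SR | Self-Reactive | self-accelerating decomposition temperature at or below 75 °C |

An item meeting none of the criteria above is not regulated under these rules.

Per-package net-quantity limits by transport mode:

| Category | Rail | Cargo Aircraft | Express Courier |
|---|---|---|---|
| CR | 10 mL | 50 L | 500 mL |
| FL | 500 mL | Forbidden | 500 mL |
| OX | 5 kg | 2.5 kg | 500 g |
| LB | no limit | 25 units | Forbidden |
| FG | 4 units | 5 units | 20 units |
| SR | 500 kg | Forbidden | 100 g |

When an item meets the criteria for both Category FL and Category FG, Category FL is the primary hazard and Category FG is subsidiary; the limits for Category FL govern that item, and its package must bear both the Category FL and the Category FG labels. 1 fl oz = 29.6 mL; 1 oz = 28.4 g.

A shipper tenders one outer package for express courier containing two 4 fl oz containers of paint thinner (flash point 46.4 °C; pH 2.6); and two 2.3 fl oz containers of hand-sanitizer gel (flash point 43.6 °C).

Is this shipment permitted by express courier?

Paint thinner: flash point 46.4 °C < 60.5 °C → Category FL (Flammable Liquid).
Hand-sanitizer gel: flash point 43.6 °C < 60.5 °C → Category FL (Flammable Liquid).
Category FL net quantity: (two 4 fl oz containers = 236.8 mL) + (two 2.3 fl oz containers = 136.16 mL) = 372.96 mL.
That is within the Category FL express courier limit of 500 mL.

Yes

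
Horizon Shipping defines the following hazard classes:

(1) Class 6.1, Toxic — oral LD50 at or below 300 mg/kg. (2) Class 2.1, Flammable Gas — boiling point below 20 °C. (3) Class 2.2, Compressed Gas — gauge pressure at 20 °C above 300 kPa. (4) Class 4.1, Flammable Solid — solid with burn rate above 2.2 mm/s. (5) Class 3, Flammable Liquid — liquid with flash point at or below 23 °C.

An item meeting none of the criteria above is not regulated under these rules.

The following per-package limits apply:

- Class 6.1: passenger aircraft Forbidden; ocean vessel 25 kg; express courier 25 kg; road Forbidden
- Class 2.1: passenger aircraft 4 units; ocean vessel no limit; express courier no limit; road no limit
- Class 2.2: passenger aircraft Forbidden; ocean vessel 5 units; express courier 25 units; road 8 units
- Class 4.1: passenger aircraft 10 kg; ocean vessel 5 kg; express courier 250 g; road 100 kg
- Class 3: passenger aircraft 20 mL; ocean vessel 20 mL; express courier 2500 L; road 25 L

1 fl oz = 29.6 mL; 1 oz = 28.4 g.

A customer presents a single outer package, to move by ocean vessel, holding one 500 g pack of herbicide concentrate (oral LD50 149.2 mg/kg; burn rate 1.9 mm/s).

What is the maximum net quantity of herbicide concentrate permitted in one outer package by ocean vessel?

The herbicide concentrate has oral LD50 149.2 mg/kg, which is ≤ 300 mg/kg, so it is Class 6.1 (Toxic).
The ocean vessel limit for Class 6.1 is 25 kg.

25 kg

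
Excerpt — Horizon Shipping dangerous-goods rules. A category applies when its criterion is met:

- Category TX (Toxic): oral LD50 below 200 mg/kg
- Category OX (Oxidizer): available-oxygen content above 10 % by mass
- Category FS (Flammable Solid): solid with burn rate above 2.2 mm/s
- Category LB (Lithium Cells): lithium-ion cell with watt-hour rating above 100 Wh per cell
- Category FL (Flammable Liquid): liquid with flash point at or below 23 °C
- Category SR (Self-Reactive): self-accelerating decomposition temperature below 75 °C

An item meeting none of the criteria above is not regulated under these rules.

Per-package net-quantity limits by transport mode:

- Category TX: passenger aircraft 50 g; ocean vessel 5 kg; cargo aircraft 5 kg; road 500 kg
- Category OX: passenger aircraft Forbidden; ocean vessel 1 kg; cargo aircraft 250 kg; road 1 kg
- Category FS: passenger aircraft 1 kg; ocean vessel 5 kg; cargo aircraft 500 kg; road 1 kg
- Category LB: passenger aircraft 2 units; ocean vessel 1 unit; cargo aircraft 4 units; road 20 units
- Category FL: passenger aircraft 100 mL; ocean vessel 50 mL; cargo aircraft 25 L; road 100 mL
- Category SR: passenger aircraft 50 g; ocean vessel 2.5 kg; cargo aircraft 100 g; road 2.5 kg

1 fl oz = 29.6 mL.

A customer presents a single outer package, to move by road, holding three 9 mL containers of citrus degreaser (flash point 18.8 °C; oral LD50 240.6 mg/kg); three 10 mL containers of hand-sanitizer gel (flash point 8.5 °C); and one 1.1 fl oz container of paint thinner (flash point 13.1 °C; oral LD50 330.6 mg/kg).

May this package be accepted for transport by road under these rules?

Yes

Citrus degreaser: flash point 18.8 °C ≤ 23 °C → Category FL (Flammable Liquid).
Hand-sanitizer gel: flash point 8.5 °C ≤ 23 °C → Category FL (Flammable Liquid).
Paint thinner: flash point 13.1 °C ≤ 23 °C → Category FL (Flammable Liquid).
Category FL net quantity: (three 9 mL containers = 27 mL) + (three 10 mL containers = 30 mL) + (one 1.1 fl oz container = 32.56 mL) = 89.56 mL.
That is within the Category FL road limit of 100 mL.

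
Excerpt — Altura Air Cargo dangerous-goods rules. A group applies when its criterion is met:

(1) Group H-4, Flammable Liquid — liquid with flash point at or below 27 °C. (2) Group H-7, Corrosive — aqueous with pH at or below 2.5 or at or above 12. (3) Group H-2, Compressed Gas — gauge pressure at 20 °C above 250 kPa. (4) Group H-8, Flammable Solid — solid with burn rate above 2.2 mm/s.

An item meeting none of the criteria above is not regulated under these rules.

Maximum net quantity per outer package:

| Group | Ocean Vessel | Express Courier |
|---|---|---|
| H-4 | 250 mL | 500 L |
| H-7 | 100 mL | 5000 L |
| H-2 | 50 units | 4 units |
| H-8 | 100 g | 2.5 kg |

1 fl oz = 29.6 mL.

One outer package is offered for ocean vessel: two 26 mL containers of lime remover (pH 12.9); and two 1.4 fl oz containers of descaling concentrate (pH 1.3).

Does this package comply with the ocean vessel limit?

No

With pH 12.9 (≥ 12), the lime remover falls in Group H-7.
pH 1.3 meets the Group H-7 criterion (Corrosive), so the descaling concentrate is Group H-7.
Total Group H-7: (two 26 mL containers = 52 mL) + (two 1.4 fl oz containers = 82.88 mL) = 134.88 mL.
134.88 mL > 100 mL (ocean vessel limit, Group H-7) — over the limit.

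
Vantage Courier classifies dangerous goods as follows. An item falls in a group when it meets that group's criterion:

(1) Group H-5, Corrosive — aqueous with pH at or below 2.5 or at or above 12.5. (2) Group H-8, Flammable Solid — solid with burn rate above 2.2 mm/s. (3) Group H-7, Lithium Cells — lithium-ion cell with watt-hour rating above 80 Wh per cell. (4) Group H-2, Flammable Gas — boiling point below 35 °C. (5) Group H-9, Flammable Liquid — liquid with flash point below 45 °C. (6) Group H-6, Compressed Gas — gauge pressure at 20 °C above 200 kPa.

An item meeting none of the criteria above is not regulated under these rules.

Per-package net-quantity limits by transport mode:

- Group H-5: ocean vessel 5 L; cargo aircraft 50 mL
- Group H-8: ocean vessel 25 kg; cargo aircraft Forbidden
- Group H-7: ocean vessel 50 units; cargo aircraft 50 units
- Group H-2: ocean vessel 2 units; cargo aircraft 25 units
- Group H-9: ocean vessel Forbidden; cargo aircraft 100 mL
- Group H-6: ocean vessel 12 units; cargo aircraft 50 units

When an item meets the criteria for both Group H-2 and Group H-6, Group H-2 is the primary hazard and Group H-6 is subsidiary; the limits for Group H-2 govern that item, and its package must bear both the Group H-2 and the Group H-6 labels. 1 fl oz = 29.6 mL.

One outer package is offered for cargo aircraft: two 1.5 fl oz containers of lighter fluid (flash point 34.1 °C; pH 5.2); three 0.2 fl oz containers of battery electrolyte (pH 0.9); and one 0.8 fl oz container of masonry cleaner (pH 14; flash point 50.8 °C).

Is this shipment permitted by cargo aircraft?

Yes

Flash point 34.1 °C meets the Group H-9 criterion (Flammable Liquid), so the lighter fluid is Group H-9.
pH 0.9 meets the Group H-5 criterion (Corrosive), so the battery electrolyte is Group H-5.
The masonry cleaner has pH 14, which is ≥ 12.5, so it is Group H-5 (Corrosive).
Total Group H-5: (three 0.2 fl oz containers = 17.76 mL) + (one 0.8 fl oz container = 23.68 mL) = 41.44 mL.
41.44 mL is within the cargo aircraft limit of 50 mL for Group H-5.
Group H-9 quantity: two 1.5 fl oz containers = 88.8 mL.
88.8 mL ≤ 100 mL (cargo aircraft limit, Group H-9) — within limit.
Every hazard group is within its cargo aircraft limit and no segregation rule is violated.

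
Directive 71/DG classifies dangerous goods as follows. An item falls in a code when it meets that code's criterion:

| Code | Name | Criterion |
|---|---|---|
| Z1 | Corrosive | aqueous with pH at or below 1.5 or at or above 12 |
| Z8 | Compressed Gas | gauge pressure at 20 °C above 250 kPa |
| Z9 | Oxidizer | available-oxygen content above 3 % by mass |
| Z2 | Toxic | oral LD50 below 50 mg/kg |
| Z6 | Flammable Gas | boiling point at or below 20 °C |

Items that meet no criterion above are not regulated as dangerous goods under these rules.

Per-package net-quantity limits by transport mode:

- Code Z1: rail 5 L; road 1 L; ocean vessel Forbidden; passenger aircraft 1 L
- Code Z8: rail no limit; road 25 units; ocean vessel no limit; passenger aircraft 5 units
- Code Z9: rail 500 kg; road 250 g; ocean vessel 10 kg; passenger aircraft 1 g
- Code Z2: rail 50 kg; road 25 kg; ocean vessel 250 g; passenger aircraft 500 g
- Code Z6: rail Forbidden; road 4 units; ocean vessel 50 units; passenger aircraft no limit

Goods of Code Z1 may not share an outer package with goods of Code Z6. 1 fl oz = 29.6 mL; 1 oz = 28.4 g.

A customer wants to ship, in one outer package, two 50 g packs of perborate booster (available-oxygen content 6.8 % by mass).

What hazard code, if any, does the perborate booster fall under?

Available-oxygen content 6.8 % by mass meets the Code Z9 criterion (Oxidizer), so the perborate booster is Code Z9.

Code Z9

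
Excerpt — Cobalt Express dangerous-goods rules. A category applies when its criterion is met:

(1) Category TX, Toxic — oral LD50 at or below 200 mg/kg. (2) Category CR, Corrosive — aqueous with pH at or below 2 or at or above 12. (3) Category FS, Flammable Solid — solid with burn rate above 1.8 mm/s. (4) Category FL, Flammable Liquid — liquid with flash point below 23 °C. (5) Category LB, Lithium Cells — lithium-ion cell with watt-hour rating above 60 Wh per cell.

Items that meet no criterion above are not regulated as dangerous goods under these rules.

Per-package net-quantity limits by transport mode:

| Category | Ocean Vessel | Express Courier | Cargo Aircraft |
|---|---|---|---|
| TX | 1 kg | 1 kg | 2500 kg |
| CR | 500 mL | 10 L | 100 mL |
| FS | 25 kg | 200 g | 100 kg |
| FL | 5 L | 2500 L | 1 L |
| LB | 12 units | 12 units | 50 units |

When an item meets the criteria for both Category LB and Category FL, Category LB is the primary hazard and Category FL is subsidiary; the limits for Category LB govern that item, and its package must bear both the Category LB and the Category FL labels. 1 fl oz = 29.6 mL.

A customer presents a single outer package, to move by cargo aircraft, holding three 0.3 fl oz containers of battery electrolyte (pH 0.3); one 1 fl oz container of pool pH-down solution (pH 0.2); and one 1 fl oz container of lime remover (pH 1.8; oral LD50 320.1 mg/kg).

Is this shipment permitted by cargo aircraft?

Yes

The battery electrolyte has pH 0.3, which is ≤ 2, so it is Category CR (Corrosive).
Pool pH-down solution: pH 0.2 ≤ 2 → Category CR (Corrosive).
Lime remover: pH 1.8 ≤ 2 → Category CR (Corrosive).
Total Category CR: (three 0.3 fl oz containers = 26.64 mL) + (one 1 fl oz container = 29.6 mL) + (one 1 fl oz container = 29.6 mL) = 85.84 mL.
85.84 mL is within the cargo aircraft limit of 100 mL for Category CR.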